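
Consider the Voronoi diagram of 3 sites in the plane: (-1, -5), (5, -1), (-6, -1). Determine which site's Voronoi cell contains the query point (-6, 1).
Nearest site = (-6, -1)

The Voronoi cell of site s contains exactly those query points closer to s than to any other site. Compute squared distances from q = (-6, 1) to each site:
  (-6 − -6)² + (-1 − 1)² = 4
  (-1 − -6)² + (-5 − 1)² = 61
  (5 − -6)² + (-1 − 1)² = 125
Minimum is attained by (-6, -1), so q lies in its Voronoi cell.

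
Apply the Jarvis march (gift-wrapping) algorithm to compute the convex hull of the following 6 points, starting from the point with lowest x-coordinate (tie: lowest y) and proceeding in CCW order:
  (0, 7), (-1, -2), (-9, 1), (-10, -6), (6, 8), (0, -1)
Hull (CCW) = [(-10, -6), (-1, -2), (0, -1), (6, 8), (0, 7), (-9, 1)]

Jarvis march: at each step, from the current hull vertex p, select the next vertex q as the point such that every other point lies strictly to the left of (or on) the directed line p → q. (Equivalently: for every other point r, the cross product (q − p) × (r − p) ≥ 0.)
Starting point (lowest x, tie lowest y): (-10, -6). Wrap until returning to start. Resulting hull: (-10, -6), (-1, -2), (0, -1), (6, 8), (0, 7), (-9, 1).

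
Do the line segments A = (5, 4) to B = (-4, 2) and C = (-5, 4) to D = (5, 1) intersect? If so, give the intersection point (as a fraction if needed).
Yes; intersection at (-35/47, 128/47) (t = 30/47 on AB, s = 20/47 on CD)

Parametrize AB as A + t(B − A) = (5 + -9 t, 4 + -2 t) and CD as C + s(D − C) = (-5 + 10 s, 4 + -3 s). Solve the linear system for (t, s). Determinant = -47 ≠ 0, so a unique intersection of the containing lines exists. Solution: t = 30/47, s = 20/47 — both in [0, 1], so the segments cross. Intersection point: (-35/47, 128/47).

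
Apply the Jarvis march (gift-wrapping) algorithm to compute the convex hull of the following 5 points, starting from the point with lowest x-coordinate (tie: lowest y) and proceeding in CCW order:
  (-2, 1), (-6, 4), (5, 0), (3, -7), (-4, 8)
Hull (CCW) = [(-6, 4), (3, -7), (5, 0), (-4, 8)]

Jarvis march: at each step, from the current hull vertex p, select the next vertex q as the point such that every other point lies strictly to the left of (or on) the directed line p → q. (Equivalently: for every other point r, the cross product (q − p) × (r − p) ≥ 0.)
Starting point (lowest x, tie lowest y): (-6, 4). Wrap until returning to start. Resulting hull: (-6, 4), (3, -7), (5, 0), (-4, 8).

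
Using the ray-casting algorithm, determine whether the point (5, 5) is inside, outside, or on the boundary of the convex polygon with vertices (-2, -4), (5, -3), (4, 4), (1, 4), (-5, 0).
The point (5, 5) lies strictly outside the polygon

Cast a horizontal ray to the right from the query point and count how many polygon edges it crosses (each edge strictly once or zero times, handled with the usual half-open convention). 
Parity of crossings → even ⇒ outside.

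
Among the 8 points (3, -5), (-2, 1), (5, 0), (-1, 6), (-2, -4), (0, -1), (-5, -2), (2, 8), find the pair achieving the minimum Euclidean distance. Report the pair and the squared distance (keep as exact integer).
Pair = ((-2, 1), (0, -1)); squared distance = 8

Compute all C(8, 2) = 28 pairwise squared distances (x_i − x_j)² + (y_i − y_j)². The minimum is 8, attained by the pair ((-2, 1), (0, -1)).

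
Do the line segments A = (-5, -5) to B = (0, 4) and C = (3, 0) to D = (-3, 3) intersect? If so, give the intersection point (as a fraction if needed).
Yes; intersection at (-25/23, 47/23) (t = 18/23 on AB, s = 47/69 on CD)

Parametrize AB as A + t(B − A) = (-5 + 5 t, -5 + 9 t) and CD as C + s(D − C) = (3 + -6 s, 0 + 3 s). Solve the linear system for (t, s). Determinant = -69 ≠ 0, so a unique intersection of the containing lines exists. Solution: t = 18/23, s = 47/69 — both in [0, 1], so the segments cross. Intersection point: (-25/23, 47/23).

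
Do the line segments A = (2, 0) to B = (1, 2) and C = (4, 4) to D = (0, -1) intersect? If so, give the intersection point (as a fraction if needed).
Yes; intersection at (20/13, 12/13) (t = 6/13 on AB, s = 8/13 on CD)

Parametrize AB as A + t(B − A) = (2 + -1 t, 0 + 2 t) and CD as C + s(D − C) = (4 + -4 s, 4 + -5 s). Solve the linear system for (t, s). Determinant = -13 ≠ 0, so a unique intersection of the containing lines exists. Solution: t = 6/13, s = 8/13 — both in [0, 1], so the segments cross. Intersection point: (20/13, 12/13).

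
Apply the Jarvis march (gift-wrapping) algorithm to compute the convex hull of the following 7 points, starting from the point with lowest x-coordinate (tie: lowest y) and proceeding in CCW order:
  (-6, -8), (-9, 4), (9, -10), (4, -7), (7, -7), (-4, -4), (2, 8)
Hull (CCW) = [(-9, 4), (-6, -8), (9, -10), (2, 8)]

Jarvis march: at each step, from the current hull vertex p, select the next vertex q as the point such that every other point lies strictly to the left of (or on) the directed line p → q. (Equivalently: for every other point r, the cross product (q − p) × (r − p) ≥ 0.)
Starting point (lowest x, tie lowest y): (-9, 4). Wrap until returning to start. Resulting hull: (-9, 4), (-6, -8), (9, -10), (2, 8).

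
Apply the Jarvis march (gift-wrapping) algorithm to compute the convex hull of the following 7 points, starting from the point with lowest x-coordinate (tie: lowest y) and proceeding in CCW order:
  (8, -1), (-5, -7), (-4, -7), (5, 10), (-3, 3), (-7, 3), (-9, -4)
Hull (CCW) = [(-9, -4), (-5, -7), (-4, -7), (8, -1), (5, 10), (-7, 3)]

Jarvis march: at each step, from the current hull vertex p, select the next vertex q as the point such that every other point lies strictly to the left of (or on) the directed line p → q. (Equivalently: for every other point r, the cross product (q − p) × (r − p) ≥ 0.)
Starting point (lowest x, tie lowest y): (-9, -4). Wrap until returning to start. Resulting hull: (-9, -4), (-5, -7), (-4, -7), (8, -1), (5, 10), (-7, 3).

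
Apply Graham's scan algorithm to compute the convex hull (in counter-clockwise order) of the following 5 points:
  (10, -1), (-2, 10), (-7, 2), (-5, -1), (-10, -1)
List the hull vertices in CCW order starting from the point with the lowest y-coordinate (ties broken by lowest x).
Hull (CCW) = [(-10, -1), (10, -1), (-2, 10)]

Graham scan procedure:
  1. Find the pivot p₀ = point with lowest y (tie → lowest x): (-10, -1).
  2. Sort the remaining points by polar angle around p₀.
  3. Walk through sorted points, maintaining a stack; pop the top while the last three entries make a non-left turn (cross product ≤ 0).
  4. Final stack is the convex hull in CCW order: (-10, -1), (10, -1), (-2, 10).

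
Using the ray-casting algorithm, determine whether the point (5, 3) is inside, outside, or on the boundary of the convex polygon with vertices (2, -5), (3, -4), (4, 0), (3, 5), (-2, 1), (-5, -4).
The point (5, 3) lies strictly outside the polygon

Cast a horizontal ray to the right from the query point and count how many polygon edges it crosses (each edge strictly once or zero times, handled with the usual half-open convention). 
Parity of crossings → even ⇒ outside.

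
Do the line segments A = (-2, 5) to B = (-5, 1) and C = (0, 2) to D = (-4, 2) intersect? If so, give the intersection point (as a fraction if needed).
No (intersection of containing lines falls outside at least one segment)

Parametrize and solve: t = 3/4, s = 17/16. At least one of these is outside [0, 1], so the segments do not intersect.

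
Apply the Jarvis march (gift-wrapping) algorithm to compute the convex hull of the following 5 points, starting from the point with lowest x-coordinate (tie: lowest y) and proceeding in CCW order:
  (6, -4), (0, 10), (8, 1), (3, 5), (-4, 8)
Hull (CCW) = [(-4, 8), (6, -4), (8, 1), (0, 10)]

Jarvis march: at each step, from the current hull vertex p, select the next vertex q as the point such that every other point lies strictly to the left of (or on) the directed line p → q. (Equivalently: for every other point r, the cross product (q − p) × (r − p) ≥ 0.)
Starting point (lowest x, tie lowest y): (-4, 8). Wrap until returning to start. Resulting hull: (-4, 8), (6, -4), (8, 1), (0, 10).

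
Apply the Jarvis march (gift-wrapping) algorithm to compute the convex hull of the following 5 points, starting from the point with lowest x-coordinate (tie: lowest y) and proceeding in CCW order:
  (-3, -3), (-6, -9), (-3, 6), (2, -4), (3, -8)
Hull (CCW) = [(-6, -9), (3, -8), (2, -4), (-3, 6)]

Jarvis march: at each step, from the current hull vertex p, select the next vertex q as the point such that every other point lies strictly to the left of (or on) the directed line p → q. (Equivalently: for every other point r, the cross product (q − p) × (r − p) ≥ 0.)
Starting point (lowest x, tie lowest y): (-6, -9). Wrap until returning to start. Resulting hull: (-6, -9), (3, -8), (2, -4), (-3, 6).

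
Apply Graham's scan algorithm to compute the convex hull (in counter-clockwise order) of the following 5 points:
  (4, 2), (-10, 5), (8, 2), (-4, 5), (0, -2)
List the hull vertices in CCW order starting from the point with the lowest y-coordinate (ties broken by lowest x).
Hull (CCW) = [(0, -2), (8, 2), (-4, 5), (-10, 5)]

Graham scan procedure:
  1. Find the pivot p₀ = point with lowest y (tie → lowest x): (0, -2).
  2. Sort the remaining points by polar angle around p₀.
  3. Walk through sorted points, maintaining a stack; pop the top while the last three entries make a non-left turn (cross product ≤ 0).
  4. Final stack is the convex hull in CCW order: (0, -2), (8, 2), (-4, 5), (-10, 5).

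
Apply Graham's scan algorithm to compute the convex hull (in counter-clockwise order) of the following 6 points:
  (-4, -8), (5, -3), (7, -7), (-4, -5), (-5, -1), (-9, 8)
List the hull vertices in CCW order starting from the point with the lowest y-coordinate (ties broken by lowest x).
Hull (CCW) = [(-4, -8), (7, -7), (5, -3), (-9, 8)]

Graham scan procedure:
  1. Find the pivot p₀ = point with lowest y (tie → lowest x): (-4, -8).
  2. Sort the remaining points by polar angle around p₀.
  3. Walk through sorted points, maintaining a stack; pop the top while the last three entries make a non-left turn (cross product ≤ 0).
  4. Final stack is the convex hull in CCW order: (-4, -8), (7, -7), (5, -3), (-9, 8).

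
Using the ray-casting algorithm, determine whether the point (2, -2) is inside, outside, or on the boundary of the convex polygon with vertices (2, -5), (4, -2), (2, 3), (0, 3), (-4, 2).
The point (2, -2) lies strictly inside the polygon

Cast a horizontal ray to the right from the query point and count how many polygon edges it crosses (each edge strictly once or zero times, handled with the usual half-open convention). 
Parity of crossings → odd ⇒ inside.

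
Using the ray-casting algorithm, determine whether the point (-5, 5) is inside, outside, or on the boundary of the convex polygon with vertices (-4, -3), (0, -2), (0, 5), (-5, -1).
The point (-5, 5) lies strictly outside the polygon

Cast a horizontal ray to the right from the query point and count how many polygon edges it crosses (each edge strictly once or zero times, handled with the usual half-open convention). 
Parity of crossings → even ⇒ outside.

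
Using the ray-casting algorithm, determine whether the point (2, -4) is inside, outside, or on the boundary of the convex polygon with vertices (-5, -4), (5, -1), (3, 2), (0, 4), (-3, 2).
The point (2, -4) lies strictly outside the polygon

Cast a horizontal ray to the right from the query point and count how many polygon edges it crosses (each edge strictly once or zero times, handled with the usual half-open convention). 
Parity of crossings → even ⇒ outside.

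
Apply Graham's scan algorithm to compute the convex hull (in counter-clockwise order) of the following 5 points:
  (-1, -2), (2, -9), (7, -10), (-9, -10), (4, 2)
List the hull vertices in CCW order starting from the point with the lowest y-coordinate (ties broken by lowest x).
Hull (CCW) = [(-9, -10), (7, -10), (4, 2), (-1, -2)]

Graham scan procedure:
  1. Find the pivot p₀ = point with lowest y (tie → lowest x): (-9, -10).
  2. Sort the remaining points by polar angle around p₀.
  3. Walk through sorted points, maintaining a stack; pop the top while the last three entries make a non-left turn (cross product ≤ 0).
  4. Final stack is the convex hull in CCW order: (-9, -10), (7, -10), (4, 2), (-1, -2).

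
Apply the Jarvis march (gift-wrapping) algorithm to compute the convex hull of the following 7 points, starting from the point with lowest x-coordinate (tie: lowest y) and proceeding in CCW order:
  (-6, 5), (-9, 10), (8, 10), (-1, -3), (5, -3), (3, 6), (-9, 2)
Hull (CCW) = [(-9, 2), (-1, -3), (5, -3), (8, 10), (-9, 10)]

Jarvis march: at each step, from the current hull vertex p, select the next vertex q as the point such that every other point lies strictly to the left of (or on) the directed line p → q. (Equivalently: for every other point r, the cross product (q − p) × (r − p) ≥ 0.)
Starting point (lowest x, tie lowest y): (-9, 2). Wrap until returning to start. Resulting hull: (-9, 2), (-1, -3), (5, -3), (8, 10), (-9, 10).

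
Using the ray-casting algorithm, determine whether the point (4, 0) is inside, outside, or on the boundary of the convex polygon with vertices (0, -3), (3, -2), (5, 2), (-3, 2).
The point (4, 0) lies on the polygon boundary

Boundary check: the query satisfies the collinearity and bounding-box conditions for some polygon edge, so it lies exactly on the boundary.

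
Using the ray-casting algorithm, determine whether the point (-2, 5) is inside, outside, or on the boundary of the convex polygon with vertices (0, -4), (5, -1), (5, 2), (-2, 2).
The point (-2, 5) lies strictly outside the polygon

Cast a horizontal ray to the right from the query point and count how many polygon edges it crosses (each edge strictly once or zero times, handled with the usual half-open convention). 
Parity of crossings → even ⇒ outside.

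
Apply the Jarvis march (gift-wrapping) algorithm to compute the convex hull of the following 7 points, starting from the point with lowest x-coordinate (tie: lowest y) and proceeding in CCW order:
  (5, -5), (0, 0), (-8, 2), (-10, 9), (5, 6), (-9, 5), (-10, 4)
Hull (CCW) = [(-10, 4), (-8, 2), (5, -5), (5, 6), (-10, 9)]

Jarvis march: at each step, from the current hull vertex p, select the next vertex q as the point such that every other point lies strictly to the left of (or on) the directed line p → q. (Equivalently: for every other point r, the cross product (q − p) × (r − p) ≥ 0.)
Starting point (lowest x, tie lowest y): (-10, 4). Wrap until returning to start. Resulting hull: (-10, 4), (-8, 2), (5, -5), (5, 6), (-10, 9).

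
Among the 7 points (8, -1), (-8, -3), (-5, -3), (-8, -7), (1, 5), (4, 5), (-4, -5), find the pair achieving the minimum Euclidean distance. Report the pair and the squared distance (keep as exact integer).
Pair = ((-5, -3), (-4, -5)); squared distance = 5

Compute all C(7, 2) = 21 pairwise squared distances (x_i − x_j)² + (y_i − y_j)². The minimum is 5, attained by the pair ((-5, -3), (-4, -5)).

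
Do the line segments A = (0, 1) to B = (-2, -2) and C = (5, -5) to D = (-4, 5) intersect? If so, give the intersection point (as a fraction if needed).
Yes; intersection at (-8/47, 35/47) (t = 4/47 on AB, s = 27/47 on CD)

Parametrize AB as A + t(B − A) = (0 + -2 t, 1 + -3 t) and CD as C + s(D − C) = (5 + -9 s, -5 + 10 s). Solve the linear system for (t, s). Determinant = 47 ≠ 0, so a unique intersection of the containing lines exists. Solution: t = 4/47, s = 27/47 — both in [0, 1], so the segments cross. Intersection point: (-8/47, 35/47).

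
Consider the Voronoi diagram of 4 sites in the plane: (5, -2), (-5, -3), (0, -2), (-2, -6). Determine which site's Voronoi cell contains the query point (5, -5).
Nearest site = (5, -2)

The Voronoi cell of site s contains exactly those query points closer to s than to any other site. Compute squared distances from q = (5, -5) to each site:
  (5 − 5)² + (-2 − -5)² = 9
  (0 − 5)² + (-2 − -5)² = 34
  (-2 − 5)² + (-6 − -5)² = 50
  (-5 − 5)² + (-3 − -5)² = 104
Minimum is attained by (5, -2), so q lies in its Voronoi cell.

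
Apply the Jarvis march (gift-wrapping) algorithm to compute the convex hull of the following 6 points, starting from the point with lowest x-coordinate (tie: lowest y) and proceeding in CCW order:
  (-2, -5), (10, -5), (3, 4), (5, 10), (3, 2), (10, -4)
Hull (CCW) = [(-2, -5), (10, -5), (10, -4), (5, 10)]

Jarvis march: at each step, from the current hull vertex p, select the next vertex q as the point such that every other point lies strictly to the left of (or on) the directed line p → q. (Equivalently: for every other point r, the cross product (q − p) × (r − p) ≥ 0.)
Starting point (lowest x, tie lowest y): (-2, -5). Wrap until returning to start. Resulting hull: (-2, -5), (10, -5), (10, -4), (5, 10).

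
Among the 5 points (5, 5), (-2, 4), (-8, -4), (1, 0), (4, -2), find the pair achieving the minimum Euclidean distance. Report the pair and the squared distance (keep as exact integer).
Pair = ((1, 0), (4, -2)); squared distance = 13

Compute all C(5, 2) = 10 pairwise squared distances (x_i − x_j)² + (y_i − y_j)². The minimum is 13, attained by the pair ((1, 0), (4, -2)).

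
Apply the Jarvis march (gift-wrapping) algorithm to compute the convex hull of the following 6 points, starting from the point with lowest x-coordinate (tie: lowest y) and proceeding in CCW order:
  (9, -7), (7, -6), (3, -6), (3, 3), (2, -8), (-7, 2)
Hull (CCW) = [(-7, 2), (2, -8), (9, -7), (3, 3)]

Jarvis march: at each step, from the current hull vertex p, select the next vertex q as the point such that every other point lies strictly to the left of (or on) the directed line p → q. (Equivalently: for every other point r, the cross product (q − p) × (r − p) ≥ 0.)
Starting point (lowest x, tie lowest y): (-7, 2). Wrap until returning to start. Resulting hull: (-7, 2), (2, -8), (9, -7), (3, 3).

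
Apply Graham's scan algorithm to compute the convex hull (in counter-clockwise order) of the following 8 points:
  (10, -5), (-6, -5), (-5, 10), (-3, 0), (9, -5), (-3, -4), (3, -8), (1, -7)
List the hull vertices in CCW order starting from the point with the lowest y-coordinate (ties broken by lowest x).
Hull (CCW) = [(3, -8), (10, -5), (-5, 10), (-6, -5)]

Graham scan procedure:
  1. Find the pivot p₀ = point with lowest y (tie → lowest x): (3, -8).
  2. Sort the remaining points by polar angle around p₀.
  3. Walk through sorted points, maintaining a stack; pop the top while the last three entries make a non-left turn (cross product ≤ 0).
  4. Final stack is the convex hull in CCW order: (3, -8), (10, -5), (-5, 10), (-6, -5).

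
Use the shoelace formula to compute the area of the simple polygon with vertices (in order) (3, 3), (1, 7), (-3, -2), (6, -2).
Area = 79/2

Shoelace formula: Area = (1/2) |Σ_i (x_i · y_{i+1} − x_{i+1} · y_i)| (indices mod n). Compute each cross term:
  (3)(7) − (1)(3) = 18
  (1)(-2) − (-3)(7) = 19
  (-3)(-2) − (6)(-2) = 18
  (6)(3) − (3)(-2) = 24
Sum = 79, so (signed) Area = 79/2 = 79/2, |Area| = 79/2.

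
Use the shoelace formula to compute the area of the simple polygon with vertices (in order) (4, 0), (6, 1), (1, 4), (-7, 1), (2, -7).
Area = 131/2

Shoelace formula: Area = (1/2) |Σ_i (x_i · y_{i+1} − x_{i+1} · y_i)| (indices mod n). Compute each cross term:
  (4)(1) − (6)(0) = 4
  (6)(4) − (1)(1) = 23
  (1)(1) − (-7)(4) = 29
  (-7)(-7) − (2)(1) = 47
  (2)(0) − (4)(-7) = 28
Sum = 131, so (signed) Area = 131/2 = 131/2, |Area| = 131/2.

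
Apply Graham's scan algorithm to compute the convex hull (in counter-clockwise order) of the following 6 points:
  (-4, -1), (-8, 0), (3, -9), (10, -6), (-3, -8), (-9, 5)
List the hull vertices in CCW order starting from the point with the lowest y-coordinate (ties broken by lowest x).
Hull (CCW) = [(3, -9), (10, -6), (-9, 5), (-8, 0), (-3, -8)]

Graham scan procedure:
  1. Find the pivot p₀ = point with lowest y (tie → lowest x): (3, -9).
  2. Sort the remaining points by polar angle around p₀.
  3. Walk through sorted points, maintaining a stack; pop the top while the last three entries make a non-left turn (cross product ≤ 0).
  4. Final stack is the convex hull in CCW order: (3, -9), (10, -6), (-9, 5), (-8, 0), (-3, -8).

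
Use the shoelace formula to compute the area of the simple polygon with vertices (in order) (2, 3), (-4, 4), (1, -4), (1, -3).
Area = 21

Shoelace formula: Area = (1/2) |Σ_i (x_i · y_{i+1} − x_{i+1} · y_i)| (indices mod n). Compute each cross term:
  (2)(4) − (-4)(3) = 20
  (-4)(-4) − (1)(4) = 12
  (1)(-3) − (1)(-4) = 1
  (1)(3) − (2)(-3) = 9
Sum = 42, so (signed) Area = 42/2 = 21, |Area| = 21.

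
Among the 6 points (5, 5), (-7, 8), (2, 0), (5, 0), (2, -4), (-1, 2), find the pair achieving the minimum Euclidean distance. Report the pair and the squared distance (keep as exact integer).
Pair = ((2, 0), (5, 0)); squared distance = 9

Compute all C(6, 2) = 15 pairwise squared distances (x_i − x_j)² + (y_i − y_j)². The minimum is 9, attained by the pair ((2, 0), (5, 0)).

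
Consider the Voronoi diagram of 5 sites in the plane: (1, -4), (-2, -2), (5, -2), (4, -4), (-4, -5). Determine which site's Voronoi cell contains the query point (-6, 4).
Nearest site = (-2, -2)

The Voronoi cell of site s contains exactly those query points closer to s than to any other site. Compute squared distances from q = (-6, 4) to each site:
  (-2 − -6)² + (-2 − 4)² = 52
  (-4 − -6)² + (-5 − 4)² = 85
  (1 − -6)² + (-4 − 4)² = 113
  (5 − -6)² + (-2 − 4)² = 157
  (4 − -6)² + (-4 − 4)² = 164
Minimum is attained by (-2, -2), so q lies in its Voronoi cell.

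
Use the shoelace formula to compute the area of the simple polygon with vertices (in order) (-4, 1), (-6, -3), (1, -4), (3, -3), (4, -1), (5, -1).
Area = 65/2

Shoelace formula: Area = (1/2) |Σ_i (x_i · y_{i+1} − x_{i+1} · y_i)| (indices mod n). Compute each cross term:
  (-4)(-3) − (-6)(1) = 18
  (-6)(-4) − (1)(-3) = 27
  (1)(-3) − (3)(-4) = 9
  (3)(-1) − (4)(-3) = 9
  (4)(-1) − (5)(-1) = 1
  (5)(1) − (-4)(-1) = 1
Sum = 65, so (signed) Area = 65/2 = 65/2, |Area| = 65/2.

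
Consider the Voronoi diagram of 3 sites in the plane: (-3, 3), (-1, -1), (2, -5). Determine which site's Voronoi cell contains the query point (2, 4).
Nearest site = (-3, 3)

The Voronoi cell of site s contains exactly those query points closer to s than to any other site. Compute squared distances from q = (2, 4) to each site:
  (-3 − 2)² + (3 − 4)² = 26
  (-1 − 2)² + (-1 − 4)² = 34
  (2 − 2)² + (-5 − 4)² = 81
Minimum is attained by (-3, 3), so q lies in its Voronoi cell.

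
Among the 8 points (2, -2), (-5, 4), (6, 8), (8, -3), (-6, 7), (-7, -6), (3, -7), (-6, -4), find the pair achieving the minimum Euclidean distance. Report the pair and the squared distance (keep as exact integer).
Pair = ((-7, -6), (-6, -4)); squared distance = 5

Compute all C(8, 2) = 28 pairwise squared distances (x_i − x_j)² + (y_i − y_j)². The minimum is 5, attained by the pair ((-7, -6), (-6, -4)).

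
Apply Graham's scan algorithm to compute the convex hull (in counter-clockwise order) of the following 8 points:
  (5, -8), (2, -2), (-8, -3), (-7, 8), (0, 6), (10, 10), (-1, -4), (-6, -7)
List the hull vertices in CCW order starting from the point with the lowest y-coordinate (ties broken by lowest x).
Hull (CCW) = [(5, -8), (10, 10), (-7, 8), (-8, -3), (-6, -7)]

Graham scan procedure:
  1. Find the pivot p₀ = point with lowest y (tie → lowest x): (5, -8).
  2. Sort the remaining points by polar angle around p₀.
  3. Walk through sorted points, maintaining a stack; pop the top while the last three entries make a non-left turn (cross product ≤ 0).
  4. Final stack is the convex hull in CCW order: (5, -8), (10, 10), (-7, 8), (-8, -3), (-6, -7).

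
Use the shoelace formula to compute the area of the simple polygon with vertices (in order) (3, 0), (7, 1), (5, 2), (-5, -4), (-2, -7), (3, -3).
Area = 65/2

Shoelace formula: Area = (1/2) |Σ_i (x_i · y_{i+1} − x_{i+1} · y_i)| (indices mod n). Compute each cross term:
  (3)(1) − (7)(0) = 3
  (7)(2) − (5)(1) = 9
  (5)(-4) − (-5)(2) = -10
  (-5)(-7) − (-2)(-4) = 27
  (-2)(-3) − (3)(-7) = 27
  (3)(0) − (3)(-3) = 9
Sum = 65, so (signed) Area = 65/2 = 65/2, |Area| = 65/2.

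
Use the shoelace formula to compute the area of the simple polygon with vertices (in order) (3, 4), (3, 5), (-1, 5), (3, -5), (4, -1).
Area = 49/2

Shoelace formula: Area = (1/2) |Σ_i (x_i · y_{i+1} − x_{i+1} · y_i)| (indices mod n). Compute each cross term:
  (3)(5) − (3)(4) = 3
  (3)(5) − (-1)(5) = 20
  (-1)(-5) − (3)(5) = -10
  (3)(-1) − (4)(-5) = 17
  (4)(4) − (3)(-1) = 19
Sum = 49, so (signed) Area = 49/2 = 49/2, |Area| = 49/2.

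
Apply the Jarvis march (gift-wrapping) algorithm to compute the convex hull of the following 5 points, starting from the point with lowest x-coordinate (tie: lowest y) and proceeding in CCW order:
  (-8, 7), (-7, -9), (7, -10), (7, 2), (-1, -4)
Hull (CCW) = [(-8, 7), (-7, -9), (7, -10), (7, 2)]

Jarvis march: at each step, from the current hull vertex p, select the next vertex q as the point such that every other point lies strictly to the left of (or on) the directed line p → q. (Equivalently: for every other point r, the cross product (q − p) × (r − p) ≥ 0.)
Starting point (lowest x, tie lowest y): (-8, 7). Wrap until returning to start. Resulting hull: (-8, 7), (-7, -9), (7, -10), (7, 2).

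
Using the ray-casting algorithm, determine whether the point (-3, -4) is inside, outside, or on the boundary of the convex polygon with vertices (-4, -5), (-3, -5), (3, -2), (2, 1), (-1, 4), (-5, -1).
The point (-3, -4) lies strictly inside the polygon

Cast a horizontal ray to the right from the query point and count how many polygon edges it crosses (each edge strictly once or zero times, handled with the usual half-open convention). 
Parity of crossings → odd ⇒ inside.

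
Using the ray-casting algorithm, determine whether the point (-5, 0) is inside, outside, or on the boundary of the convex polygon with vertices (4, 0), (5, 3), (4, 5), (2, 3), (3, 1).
The point (-5, 0) lies strictly outside the polygon

Cast a horizontal ray to the right from the query point and count how many polygon edges it crosses (each edge strictly once or zero times, handled with the usual half-open convention). 
Parity of crossings → even ⇒ outside.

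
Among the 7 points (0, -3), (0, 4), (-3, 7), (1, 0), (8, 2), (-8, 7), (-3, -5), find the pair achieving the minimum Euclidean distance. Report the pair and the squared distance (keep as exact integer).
Pair = ((0, -3), (1, 0)); squared distance = 10

Compute all C(7, 2) = 21 pairwise squared distances (x_i − x_j)² + (y_i − y_j)². The minimum is 10, attained by the pair ((0, -3), (1, 0)).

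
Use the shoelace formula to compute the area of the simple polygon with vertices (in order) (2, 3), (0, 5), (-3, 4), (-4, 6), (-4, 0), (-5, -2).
Area = 22

Shoelace formula: Area = (1/2) |Σ_i (x_i · y_{i+1} − x_{i+1} · y_i)| (indices mod n). Compute each cross term:
  (2)(5) − (0)(3) = 10
  (0)(4) − (-3)(5) = 15
  (-3)(6) − (-4)(4) = -2
  (-4)(0) − (-4)(6) = 24
  (-4)(-2) − (-5)(0) = 8
  (-5)(3) − (2)(-2) = -11
Sum = 44, so (signed) Area = 44/2 = 22, |Area| = 22.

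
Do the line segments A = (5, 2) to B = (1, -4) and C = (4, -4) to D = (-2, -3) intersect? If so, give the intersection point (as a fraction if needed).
Yes; intersection at (13/10, -71/20) (t = 37/40 on AB, s = 9/20 on CD)

Parametrize AB as A + t(B − A) = (5 + -4 t, 2 + -6 t) and CD as C + s(D − C) = (4 + -6 s, -4 + 1 s). Solve the linear system for (t, s). Determinant = 40 ≠ 0, so a unique intersection of the containing lines exists. Solution: t = 37/40, s = 9/20 — both in [0, 1], so the segments cross. Intersection point: (13/10, -71/20).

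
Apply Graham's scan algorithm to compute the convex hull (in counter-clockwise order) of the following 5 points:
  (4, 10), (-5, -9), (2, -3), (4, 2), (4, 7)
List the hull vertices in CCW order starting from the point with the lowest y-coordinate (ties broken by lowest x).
Hull (CCW) = [(-5, -9), (2, -3), (4, 2), (4, 10)]

Graham scan procedure:
  1. Find the pivot p₀ = point with lowest y (tie → lowest x): (-5, -9).
  2. Sort the remaining points by polar angle around p₀.
  3. Walk through sorted points, maintaining a stack; pop the top while the last three entries make a non-left turn (cross product ≤ 0).
  4. Final stack is the convex hull in CCW order: (-5, -9), (2, -3), (4, 2), (4, 10).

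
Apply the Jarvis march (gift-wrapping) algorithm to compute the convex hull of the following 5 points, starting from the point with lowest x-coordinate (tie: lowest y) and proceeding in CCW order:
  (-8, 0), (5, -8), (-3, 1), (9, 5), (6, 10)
Hull (CCW) = [(-8, 0), (5, -8), (9, 5), (6, 10)]

Jarvis march: at each step, from the current hull vertex p, select the next vertex q as the point such that every other point lies strictly to the left of (or on) the directed line p → q. (Equivalently: for every other point r, the cross product (q − p) × (r − p) ≥ 0.)
Starting point (lowest x, tie lowest y): (-8, 0). Wrap until returning to start. Resulting hull: (-8, 0), (5, -8), (9, 5), (6, 10).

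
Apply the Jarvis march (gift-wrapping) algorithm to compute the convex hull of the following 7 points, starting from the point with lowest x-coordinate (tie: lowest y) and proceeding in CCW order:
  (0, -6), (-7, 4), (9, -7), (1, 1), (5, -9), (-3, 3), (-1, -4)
Hull (CCW) = [(-7, 4), (0, -6), (5, -9), (9, -7), (1, 1), (-3, 3)]

Jarvis march: at each step, from the current hull vertex p, select the next vertex q as the point such that every other point lies strictly to the left of (or on) the directed line p → q. (Equivalently: for every other point r, the cross product (q − p) × (r − p) ≥ 0.)
Starting point (lowest x, tie lowest y): (-7, 4). Wrap until returning to start. Resulting hull: (-7, 4), (0, -6), (5, -9), (9, -7), (1, 1), (-3, 3).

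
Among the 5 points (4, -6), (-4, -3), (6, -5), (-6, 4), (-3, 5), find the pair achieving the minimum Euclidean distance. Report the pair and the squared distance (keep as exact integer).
Pair = ((4, -6), (6, -5)); squared distance = 5

Compute all C(5, 2) = 10 pairwise squared distances (x_i − x_j)² + (y_i − y_j)². The minimum is 5, attained by the pair ((4, -6), (6, -5)).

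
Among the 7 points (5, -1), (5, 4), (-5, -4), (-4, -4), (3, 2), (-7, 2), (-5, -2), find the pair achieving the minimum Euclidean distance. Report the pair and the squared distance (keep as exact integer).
Pair = ((-5, -4), (-4, -4)); squared distance = 1

Compute all C(7, 2) = 21 pairwise squared distances (x_i − x_j)² + (y_i − y_j)². The minimum is 1, attained by the pair ((-5, -4), (-4, -4)).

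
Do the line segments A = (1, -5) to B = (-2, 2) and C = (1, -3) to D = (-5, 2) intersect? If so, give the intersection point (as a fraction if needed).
Yes; intersection at (-1/3, -17/9) (t = 4/9 on AB, s = 2/9 on CD)

Parametrize AB as A + t(B − A) = (1 + -3 t, -5 + 7 t) and CD as C + s(D − C) = (1 + -6 s, -3 + 5 s). Solve the linear system for (t, s). Determinant = -27 ≠ 0, so a unique intersection of the containing lines exists. Solution: t = 4/9, s = 2/9 — both in [0, 1], so the segments cross. Intersection point: (-1/3, -17/9).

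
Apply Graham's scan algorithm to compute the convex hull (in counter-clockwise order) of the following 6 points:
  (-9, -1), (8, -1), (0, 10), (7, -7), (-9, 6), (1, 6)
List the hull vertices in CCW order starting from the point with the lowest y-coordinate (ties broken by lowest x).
Hull (CCW) = [(7, -7), (8, -1), (0, 10), (-9, 6), (-9, -1)]

Graham scan procedure:
  1. Find the pivot p₀ = point with lowest y (tie → lowest x): (7, -7).
  2. Sort the remaining points by polar angle around p₀.
  3. Walk through sorted points, maintaining a stack; pop the top while the last three entries make a non-left turn (cross product ≤ 0).
  4. Final stack is the convex hull in CCW order: (7, -7), (8, -1), (0, 10), (-9, 6), (-9, -1).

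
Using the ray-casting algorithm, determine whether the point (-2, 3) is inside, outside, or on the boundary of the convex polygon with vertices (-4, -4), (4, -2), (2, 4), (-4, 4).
The point (-2, 3) lies strictly inside the polygon

Cast a horizontal ray to the right from the query point and count how many polygon edges it crosses (each edge strictly once or zero times, handled with the usual half-open convention). 
Parity of crossings → odd ⇒ inside.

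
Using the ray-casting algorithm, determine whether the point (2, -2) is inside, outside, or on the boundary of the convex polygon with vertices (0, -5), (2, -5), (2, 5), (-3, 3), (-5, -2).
The point (2, -2) lies on the polygon boundary

Boundary check: the query satisfies the collinearity and bounding-box conditions for some polygon edge, so it lies exactly on the boundary.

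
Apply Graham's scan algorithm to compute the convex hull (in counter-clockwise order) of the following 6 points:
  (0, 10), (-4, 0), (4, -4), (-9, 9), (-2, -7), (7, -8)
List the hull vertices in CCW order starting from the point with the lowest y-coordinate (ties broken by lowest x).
Hull (CCW) = [(7, -8), (0, 10), (-9, 9), (-2, -7)]

Graham scan procedure:
  1. Find the pivot p₀ = point with lowest y (tie → lowest x): (7, -8).
  2. Sort the remaining points by polar angle around p₀.
  3. Walk through sorted points, maintaining a stack; pop the top while the last three entries make a non-left turn (cross product ≤ 0).
  4. Final stack is the convex hull in CCW order: (7, -8), (0, 10), (-9, 9), (-2, -7).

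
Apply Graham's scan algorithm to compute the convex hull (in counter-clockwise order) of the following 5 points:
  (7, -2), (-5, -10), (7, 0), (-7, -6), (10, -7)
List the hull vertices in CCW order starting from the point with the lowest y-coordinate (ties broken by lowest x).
Hull (CCW) = [(-5, -10), (10, -7), (7, 0), (-7, -6)]

Graham scan procedure:
  1. Find the pivot p₀ = point with lowest y (tie → lowest x): (-5, -10).
  2. Sort the remaining points by polar angle around p₀.
  3. Walk through sorted points, maintaining a stack; pop the top while the last three entries make a non-left turn (cross product ≤ 0).
  4. Final stack is the convex hull in CCW order: (-5, -10), (10, -7), (7, 0), (-7, -6).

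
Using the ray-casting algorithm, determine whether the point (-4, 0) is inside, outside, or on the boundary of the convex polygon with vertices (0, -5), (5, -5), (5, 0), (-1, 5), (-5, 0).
The point (-4, 0) lies strictly inside the polygon

Cast a horizontal ray to the right from the query point and count how many polygon edges it crosses (each edge strictly once or zero times, handled with the usual half-open convention). 
Parity of crossings → odd ⇒ inside.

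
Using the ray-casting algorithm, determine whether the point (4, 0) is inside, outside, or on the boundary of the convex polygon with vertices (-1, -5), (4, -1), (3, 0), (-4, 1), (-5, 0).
The point (4, 0) lies strictly outside the polygon

Cast a horizontal ray to the right from the query point and count how many polygon edges it crosses (each edge strictly once or zero times, handled with the usual half-open convention). 
Parity of crossings → even ⇒ outside.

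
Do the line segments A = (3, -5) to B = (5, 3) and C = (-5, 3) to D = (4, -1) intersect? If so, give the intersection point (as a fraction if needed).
Yes; intersection at (4, -1) (t = 1/2 on AB, s = 1 on CD)

Parametrize AB as A + t(B − A) = (3 + 2 t, -5 + 8 t) and CD as C + s(D − C) = (-5 + 9 s, 3 + -4 s). Solve the linear system for (t, s). Determinant = 80 ≠ 0, so a unique intersection of the containing lines exists. Solution: t = 1/2, s = 1 — both in [0, 1], so the segments cross. Intersection point: (4, -1).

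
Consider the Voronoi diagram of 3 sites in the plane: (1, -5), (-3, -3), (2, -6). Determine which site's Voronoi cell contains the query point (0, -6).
Nearest site = (1, -5)

The Voronoi cell of site s contains exactly those query points closer to s than to any other site. Compute squared distances from q = (0, -6) to each site:
  (1 − 0)² + (-5 − -6)² = 2
  (2 − 0)² + (-6 − -6)² = 4
  (-3 − 0)² + (-3 − -6)² = 18
Minimum is attained by (1, -5), so q lies in its Voronoi cell.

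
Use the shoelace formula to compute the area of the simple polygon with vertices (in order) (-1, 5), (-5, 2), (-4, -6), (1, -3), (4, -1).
Area = 109/2

Shoelace formula: Area = (1/2) |Σ_i (x_i · y_{i+1} − x_{i+1} · y_i)| (indices mod n). Compute each cross term:
  (-1)(2) − (-5)(5) = 23
  (-5)(-6) − (-4)(2) = 38
  (-4)(-3) − (1)(-6) = 18
  (1)(-1) − (4)(-3) = 11
  (4)(5) − (-1)(-1) = 19
Sum = 109, so (signed) Area = 109/2 = 109/2, |Area| = 109/2.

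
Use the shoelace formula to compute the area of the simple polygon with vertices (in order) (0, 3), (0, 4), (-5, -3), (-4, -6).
Area = 13

Shoelace formula: Area = (1/2) |Σ_i (x_i · y_{i+1} − x_{i+1} · y_i)| (indices mod n). Compute each cross term:
  (0)(4) − (0)(3) = 0
  (0)(-3) − (-5)(4) = 20
  (-5)(-6) − (-4)(-3) = 18
  (-4)(3) − (0)(-6) = -12
Sum = 26, so (signed) Area = 26/2 = 13, |Area| = 13.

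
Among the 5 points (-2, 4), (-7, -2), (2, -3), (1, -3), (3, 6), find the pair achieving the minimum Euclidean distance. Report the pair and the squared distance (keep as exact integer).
Pair = ((2, -3), (1, -3)); squared distance = 1

Compute all C(5, 2) = 10 pairwise squared distances (x_i − x_j)² + (y_i − y_j)². The minimum is 1, attained by the pair ((2, -3), (1, -3)).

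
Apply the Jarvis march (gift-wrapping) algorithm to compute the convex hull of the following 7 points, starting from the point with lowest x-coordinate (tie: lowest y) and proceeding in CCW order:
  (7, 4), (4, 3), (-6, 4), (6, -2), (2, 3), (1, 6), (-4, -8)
Hull (CCW) = [(-6, 4), (-4, -8), (6, -2), (7, 4), (1, 6)]

Jarvis march: at each step, from the current hull vertex p, select the next vertex q as the point such that every other point lies strictly to the left of (or on) the directed line p → q. (Equivalently: for every other point r, the cross product (q − p) × (r − p) ≥ 0.)
Starting point (lowest x, tie lowest y): (-6, 4). Wrap until returning to start. Resulting hull: (-6, 4), (-4, -8), (6, -2), (7, 4), (1, 6).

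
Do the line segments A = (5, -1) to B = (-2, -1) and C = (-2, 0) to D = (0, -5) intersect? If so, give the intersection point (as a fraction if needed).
Yes; intersection at (-8/5, -1) (t = 33/35 on AB, s = 1/5 on CD)

Parametrize AB as A + t(B − A) = (5 + -7 t, -1 + 0 t) and CD as C + s(D − C) = (-2 + 2 s, 0 + -5 s). Solve the linear system for (t, s). Determinant = -35 ≠ 0, so a unique intersection of the containing lines exists. Solution: t = 33/35, s = 1/5 — both in [0, 1], so the segments cross. Intersection point: (-8/5, -1).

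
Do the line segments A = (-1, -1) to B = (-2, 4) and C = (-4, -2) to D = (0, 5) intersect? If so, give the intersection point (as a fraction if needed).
Yes; intersection at (-44/27, 58/27) (t = 17/27 on AB, s = 16/27 on CD)

Parametrize AB as A + t(B − A) = (-1 + -1 t, -1 + 5 t) and CD as C + s(D − C) = (-4 + 4 s, -2 + 7 s). Solve the linear system for (t, s). Determinant = 27 ≠ 0, so a unique intersection of the containing lines exists. Solution: t = 17/27, s = 16/27 — both in [0, 1], so the segments cross. Intersection point: (-44/27, 58/27).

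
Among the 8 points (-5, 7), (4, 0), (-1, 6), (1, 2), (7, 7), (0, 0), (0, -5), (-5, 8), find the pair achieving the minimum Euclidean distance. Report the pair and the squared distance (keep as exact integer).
Pair = ((-5, 7), (-5, 8)); squared distance = 1

Compute all C(8, 2) = 28 pairwise squared distances (x_i − x_j)² + (y_i − y_j)². The minimum is 1, attained by the pair ((-5, 7), (-5, 8)).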